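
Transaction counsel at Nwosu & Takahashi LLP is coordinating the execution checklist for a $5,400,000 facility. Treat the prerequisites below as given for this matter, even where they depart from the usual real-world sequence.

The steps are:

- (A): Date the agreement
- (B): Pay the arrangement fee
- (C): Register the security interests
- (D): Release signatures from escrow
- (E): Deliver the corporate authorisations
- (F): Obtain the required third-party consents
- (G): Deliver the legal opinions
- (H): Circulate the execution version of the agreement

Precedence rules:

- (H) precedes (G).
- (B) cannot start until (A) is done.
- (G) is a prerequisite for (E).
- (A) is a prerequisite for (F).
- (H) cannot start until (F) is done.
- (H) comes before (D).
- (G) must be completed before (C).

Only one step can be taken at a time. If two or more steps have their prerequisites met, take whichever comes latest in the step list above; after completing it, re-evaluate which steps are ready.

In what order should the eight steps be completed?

Only (A) has no prerequisites, so it is first.
(F) and (B) are both available; (F) is listed later → (F).
Now (H) and (B) have their prerequisites met. (H) is listed later, so (H) next.
Ready: (G), (D) and (B). (G) is listed later → (G).
Ready: (E), (D), (C) and (B). (E) is listed later → (E).
(D), (C) and (B) are all available; (D) is listed later → (D).
Ready: (C) and (B). (C) is listed later → (C).
Next only (B) has its prerequisites met → (B).

(A), (F), (H), (G), (E), (D), (C), (B)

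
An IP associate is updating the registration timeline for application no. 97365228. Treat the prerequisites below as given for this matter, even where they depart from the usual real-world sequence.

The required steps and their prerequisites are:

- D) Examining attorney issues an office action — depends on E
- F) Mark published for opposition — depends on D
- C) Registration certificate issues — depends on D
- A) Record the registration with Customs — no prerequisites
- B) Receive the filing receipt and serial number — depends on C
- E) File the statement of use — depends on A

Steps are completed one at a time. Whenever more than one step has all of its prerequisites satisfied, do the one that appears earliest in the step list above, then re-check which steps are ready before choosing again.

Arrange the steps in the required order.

A, E, D, F, C, B

A has no prerequisites → A first.
E is the only step now ready → E.
D is the only step now ready → D.
Ready: F and C. F is listed earlier → F.
C needed D, now all done → C.
B needed C, now all done → B.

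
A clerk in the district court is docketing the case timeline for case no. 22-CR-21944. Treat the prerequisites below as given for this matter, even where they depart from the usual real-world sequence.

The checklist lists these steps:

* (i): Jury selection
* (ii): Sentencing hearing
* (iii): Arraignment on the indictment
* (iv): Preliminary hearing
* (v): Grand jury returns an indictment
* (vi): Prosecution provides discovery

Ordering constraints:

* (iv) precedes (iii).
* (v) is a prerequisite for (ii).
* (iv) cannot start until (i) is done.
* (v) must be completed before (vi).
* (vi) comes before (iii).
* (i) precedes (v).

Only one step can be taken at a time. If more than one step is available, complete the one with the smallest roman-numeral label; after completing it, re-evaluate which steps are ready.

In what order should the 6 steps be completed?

(i) is the only step with nothing outstanding, so it goes first.
Ready: (iv) and (v). (iv) has the earlier label → (iv).
(v) is the only step now ready → (v).
(ii) and (vi) are both available; (ii) has the earlier label → (ii).
(vi) is the only step now ready → (vi).
(iii) needed (iv) and (vi), now all done → (iii).

(i) (iv) (v) (ii) (vi) (iii)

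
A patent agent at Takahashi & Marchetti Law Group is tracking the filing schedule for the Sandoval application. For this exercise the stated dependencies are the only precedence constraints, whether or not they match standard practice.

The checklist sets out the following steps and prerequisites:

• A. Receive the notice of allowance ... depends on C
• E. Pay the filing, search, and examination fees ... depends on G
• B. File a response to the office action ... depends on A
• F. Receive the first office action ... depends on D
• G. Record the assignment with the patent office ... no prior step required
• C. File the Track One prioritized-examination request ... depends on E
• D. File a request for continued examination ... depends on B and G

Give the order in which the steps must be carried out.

G, E, C, A, B, D, F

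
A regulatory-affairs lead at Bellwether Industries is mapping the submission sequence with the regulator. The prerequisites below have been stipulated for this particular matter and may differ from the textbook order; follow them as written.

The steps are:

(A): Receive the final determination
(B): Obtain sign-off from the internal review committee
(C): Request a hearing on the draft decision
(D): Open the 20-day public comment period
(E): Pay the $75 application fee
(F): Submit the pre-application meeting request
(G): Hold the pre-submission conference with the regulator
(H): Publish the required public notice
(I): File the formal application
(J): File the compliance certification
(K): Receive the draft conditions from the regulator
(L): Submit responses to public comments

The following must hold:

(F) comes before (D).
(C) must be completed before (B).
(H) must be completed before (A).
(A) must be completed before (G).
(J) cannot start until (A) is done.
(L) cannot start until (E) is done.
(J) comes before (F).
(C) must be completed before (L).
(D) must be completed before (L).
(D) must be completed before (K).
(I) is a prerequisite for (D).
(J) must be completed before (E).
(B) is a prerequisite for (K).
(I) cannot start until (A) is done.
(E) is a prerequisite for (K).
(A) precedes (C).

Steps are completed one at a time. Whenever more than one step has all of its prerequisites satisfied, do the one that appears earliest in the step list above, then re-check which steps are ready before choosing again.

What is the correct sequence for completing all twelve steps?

Only (H) has no prerequisites, so it is first.
(A) is the only step now ready → (A).
Now (C), (G), (I) and (J) have their prerequisites met. (C) is listed earlier, so (C) next.
(B) now also ready, so the ready set is {(B), (G), (I), (J)}; (B) is listed earlier → (B).
Now (G), (I) and (J) have their prerequisites met. (G) is listed earlier, so (G) next.
(I) and (J) are both available; (I) is listed earlier → (I).
That leaves (J) as the only ready step → (J).
(E) and (F) are both available; (E) is listed earlier → (E).
(F) needed (J), now all done → (F).
(D) needed (F) and (I), now all done → (D).
Now (K) and (L) have their prerequisites met. (K) is listed earlier, so (K) next.
(L) is the only step now ready → (L).

(H) (A) (C) (B) (G) (I) (J) (E) (F) (D) (K) (L)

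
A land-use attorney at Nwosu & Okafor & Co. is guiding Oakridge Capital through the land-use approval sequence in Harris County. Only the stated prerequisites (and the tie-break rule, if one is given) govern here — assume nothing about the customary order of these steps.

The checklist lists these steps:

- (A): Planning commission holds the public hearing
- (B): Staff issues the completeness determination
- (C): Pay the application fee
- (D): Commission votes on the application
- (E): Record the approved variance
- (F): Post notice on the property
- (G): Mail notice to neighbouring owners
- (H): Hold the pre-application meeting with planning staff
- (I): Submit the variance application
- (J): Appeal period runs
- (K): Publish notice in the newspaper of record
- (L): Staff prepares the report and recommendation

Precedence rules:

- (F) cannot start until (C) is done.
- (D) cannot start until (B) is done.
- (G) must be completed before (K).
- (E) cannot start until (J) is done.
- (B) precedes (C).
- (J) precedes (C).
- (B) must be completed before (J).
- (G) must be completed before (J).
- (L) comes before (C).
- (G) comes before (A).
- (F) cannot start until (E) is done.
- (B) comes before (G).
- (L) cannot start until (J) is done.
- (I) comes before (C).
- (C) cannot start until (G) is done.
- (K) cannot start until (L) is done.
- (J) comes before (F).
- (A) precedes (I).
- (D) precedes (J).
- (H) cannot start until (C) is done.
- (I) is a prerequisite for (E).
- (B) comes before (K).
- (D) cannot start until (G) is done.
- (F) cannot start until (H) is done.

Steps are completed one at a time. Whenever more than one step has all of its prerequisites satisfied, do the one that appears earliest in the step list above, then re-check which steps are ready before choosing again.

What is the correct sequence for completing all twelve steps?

Only (B) has no prerequisites, so it is first.
(G) needed (B), now all done → (G).
Now (A) and (D) have their prerequisites met. (A) is listed earlier, so (A) next.
(I) now also ready, so the ready set is {(D), (I)}; (D) is listed earlier → (D).
(J) now also ready, so the ready set is {(I), (J)}; (I) is listed earlier → (I).
(J) needed (B), (D) and (G), now all done → (J).
(E) and (L) are both available; (E) is listed earlier → (E).
(L) is the only step now ready → (L).
(C) and (K) are both available; (C) is listed earlier → (C).
Ready: (H) and (K). (H) is listed earlier → (H).
Ready: (F) and (K). (F) is listed earlier → (F).
Next only (K) has its prerequisites met → (K).

(B) (G) (A) (D) (I) (J) (E) (L) (C) (H) (F) (K)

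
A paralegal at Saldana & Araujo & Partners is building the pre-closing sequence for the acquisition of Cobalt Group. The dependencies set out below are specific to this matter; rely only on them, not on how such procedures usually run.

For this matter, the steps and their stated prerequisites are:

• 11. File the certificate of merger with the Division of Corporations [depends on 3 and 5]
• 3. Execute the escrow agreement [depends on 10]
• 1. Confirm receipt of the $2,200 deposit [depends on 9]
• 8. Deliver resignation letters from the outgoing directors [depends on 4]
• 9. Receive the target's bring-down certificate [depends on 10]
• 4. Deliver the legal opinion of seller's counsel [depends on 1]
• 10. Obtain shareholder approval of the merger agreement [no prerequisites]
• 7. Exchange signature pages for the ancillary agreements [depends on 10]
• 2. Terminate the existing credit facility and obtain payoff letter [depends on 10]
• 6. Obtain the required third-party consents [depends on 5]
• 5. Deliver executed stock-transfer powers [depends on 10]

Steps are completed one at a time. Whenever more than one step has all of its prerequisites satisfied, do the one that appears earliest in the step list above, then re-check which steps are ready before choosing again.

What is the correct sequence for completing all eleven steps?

10 has no prerequisites → 10 first.
Now 3, 9, 7, 2 and 5 have their prerequisites met. 3 is listed earlier, so 3 next.
Now 9, 7, 2 and 5 have their prerequisites met. 9 is listed earlier, so 9 next.
1, 7, 2 and 5 are all available; 1 is listed earlier → 1.
Ready: 4, 7, 2 and 5. 4 is listed earlier → 4.
Ready: 8, 7, 2 and 5. 8 is listed earlier → 8.
Ready: 7, 2 and 5. 7 is listed earlier → 7.
Ready: 2 and 5. 2 is listed earlier → 2.
That leaves 5 as the only ready step → 5.
Ready: 11 and 6. 11 is listed earlier → 11.
6 is the only step now ready → 6.

10 → 3 → 9 → 1 → 4 → 8 → 7 → 2 → 5 → 11 → 6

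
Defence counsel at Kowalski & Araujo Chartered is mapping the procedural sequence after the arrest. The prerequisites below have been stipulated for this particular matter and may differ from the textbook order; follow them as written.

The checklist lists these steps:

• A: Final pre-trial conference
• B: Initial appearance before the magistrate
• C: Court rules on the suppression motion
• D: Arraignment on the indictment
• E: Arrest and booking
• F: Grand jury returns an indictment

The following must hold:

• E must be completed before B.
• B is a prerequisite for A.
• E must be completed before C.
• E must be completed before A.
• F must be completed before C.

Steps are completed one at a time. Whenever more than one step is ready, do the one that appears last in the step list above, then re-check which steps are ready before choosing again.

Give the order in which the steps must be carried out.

F E D C B A

Nothing is required for F, E and D. F is listed later → F first.
Ready: E and D. E is listed later → E.
Ready: D, C and B. D is listed later → D.
Ready: C and B. C is listed later → C.
B needed E, now all done → B.
Next only A has its prerequisites met → A.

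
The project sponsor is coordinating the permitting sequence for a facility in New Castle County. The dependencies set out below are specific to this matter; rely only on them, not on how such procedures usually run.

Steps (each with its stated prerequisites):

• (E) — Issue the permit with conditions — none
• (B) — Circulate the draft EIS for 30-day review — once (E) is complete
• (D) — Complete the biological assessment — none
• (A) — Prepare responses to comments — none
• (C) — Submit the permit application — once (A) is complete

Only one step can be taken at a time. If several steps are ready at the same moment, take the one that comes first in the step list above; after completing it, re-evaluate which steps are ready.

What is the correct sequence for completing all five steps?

(E), (B), (D), (A), (C)

Nothing is required for (E), (D) and (A). (E) is listed earlier → (E) first.
Ready: (B), (D) and (A). (B) is listed earlier → (B).
(D) and (A) are both available; (D) is listed earlier → (D).
(A) is the only step now ready → (A).
Next only (C) has its prerequisites met → (C).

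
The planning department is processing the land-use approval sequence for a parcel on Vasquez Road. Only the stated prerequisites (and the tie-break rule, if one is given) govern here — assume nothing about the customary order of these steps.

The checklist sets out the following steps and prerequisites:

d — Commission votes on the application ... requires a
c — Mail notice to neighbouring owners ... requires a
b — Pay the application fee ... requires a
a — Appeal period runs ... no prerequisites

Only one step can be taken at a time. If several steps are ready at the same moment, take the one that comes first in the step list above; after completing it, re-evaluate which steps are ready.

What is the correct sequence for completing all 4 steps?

a is the only step with nothing outstanding, so it goes first.
Ready: d, c and b. d is listed earlier → d.
Now c and b have their prerequisites met. c is listed earlier, so c next.
Next only b has its prerequisites met → b.

a → d → c → b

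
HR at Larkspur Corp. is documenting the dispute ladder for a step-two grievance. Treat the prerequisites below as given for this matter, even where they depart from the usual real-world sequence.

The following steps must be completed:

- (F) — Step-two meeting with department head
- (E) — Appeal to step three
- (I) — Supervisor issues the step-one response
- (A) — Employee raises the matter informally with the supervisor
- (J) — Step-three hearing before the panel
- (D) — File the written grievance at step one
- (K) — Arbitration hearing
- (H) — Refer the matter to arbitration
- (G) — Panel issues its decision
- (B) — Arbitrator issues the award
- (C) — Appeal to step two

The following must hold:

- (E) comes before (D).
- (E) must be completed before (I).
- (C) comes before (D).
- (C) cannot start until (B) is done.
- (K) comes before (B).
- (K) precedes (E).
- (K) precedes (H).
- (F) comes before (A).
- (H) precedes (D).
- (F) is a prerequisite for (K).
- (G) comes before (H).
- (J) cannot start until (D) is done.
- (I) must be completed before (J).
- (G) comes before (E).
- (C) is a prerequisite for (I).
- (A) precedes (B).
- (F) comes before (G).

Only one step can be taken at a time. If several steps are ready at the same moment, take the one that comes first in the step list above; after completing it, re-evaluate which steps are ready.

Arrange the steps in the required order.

(F) → (A) → (K) → (G) → (E) → (H) → (B) → (C) → (I) → (D) → (J)

(F) is the only step with nothing outstanding, so it goes first.
(A), (K) and (G) are all available; (A) is listed earlier → (A).
(K) and (G) are both available; (K) is listed earlier → (K).
Now (G) and (B) have their prerequisites met. (G) is listed earlier, so (G) next.
Now (E), (H) and (B) have their prerequisites met. (E) is listed earlier, so (E) next.
Now (H) and (B) have their prerequisites met. (H) is listed earlier, so (H) next.
Next only (B) has its prerequisites met → (B).
(C) needed (B), now all done → (C).
(I) and (D) are both available; (I) is listed earlier → (I).
That leaves (D) as the only ready step → (D).
(J) needed (I) and (D), now all done → (J).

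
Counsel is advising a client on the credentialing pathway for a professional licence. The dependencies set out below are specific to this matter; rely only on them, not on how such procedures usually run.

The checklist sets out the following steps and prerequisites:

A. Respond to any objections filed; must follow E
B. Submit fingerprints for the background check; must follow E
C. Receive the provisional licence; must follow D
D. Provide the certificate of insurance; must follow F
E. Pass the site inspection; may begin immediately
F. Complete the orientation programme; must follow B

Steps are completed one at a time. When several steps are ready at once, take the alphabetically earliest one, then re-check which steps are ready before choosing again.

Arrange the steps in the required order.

E A B F D C

E is the only step with nothing outstanding, so it goes first.
Now A and B have their prerequisites met. A has the earlier label, so A next.
Next only B has its prerequisites met → B.
Next only F has its prerequisites met → F.
D is the only step now ready → D.
C is the only step now ready → C.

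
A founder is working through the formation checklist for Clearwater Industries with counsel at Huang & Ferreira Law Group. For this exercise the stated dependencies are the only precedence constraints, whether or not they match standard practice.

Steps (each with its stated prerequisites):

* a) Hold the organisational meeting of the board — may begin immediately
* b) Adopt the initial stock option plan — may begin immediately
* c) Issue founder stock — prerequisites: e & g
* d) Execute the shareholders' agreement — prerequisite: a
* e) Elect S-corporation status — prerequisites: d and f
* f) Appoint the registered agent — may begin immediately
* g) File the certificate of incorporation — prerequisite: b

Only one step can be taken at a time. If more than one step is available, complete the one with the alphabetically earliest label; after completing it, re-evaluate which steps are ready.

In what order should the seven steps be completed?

Nothing is required for a, b and f. a has the earlier label → a first.
d now also ready, so the ready set is {b, d, f}; b has the earlier label → b.
g now also ready, so the ready set is {d, f, g}; d has the earlier label → d.
f and g are both available; f has the earlier label → f.
e and g are both available; e has the earlier label → e.
g is the only step now ready → g.
c is the only step now ready → c.

a, b, d, f, e, g, c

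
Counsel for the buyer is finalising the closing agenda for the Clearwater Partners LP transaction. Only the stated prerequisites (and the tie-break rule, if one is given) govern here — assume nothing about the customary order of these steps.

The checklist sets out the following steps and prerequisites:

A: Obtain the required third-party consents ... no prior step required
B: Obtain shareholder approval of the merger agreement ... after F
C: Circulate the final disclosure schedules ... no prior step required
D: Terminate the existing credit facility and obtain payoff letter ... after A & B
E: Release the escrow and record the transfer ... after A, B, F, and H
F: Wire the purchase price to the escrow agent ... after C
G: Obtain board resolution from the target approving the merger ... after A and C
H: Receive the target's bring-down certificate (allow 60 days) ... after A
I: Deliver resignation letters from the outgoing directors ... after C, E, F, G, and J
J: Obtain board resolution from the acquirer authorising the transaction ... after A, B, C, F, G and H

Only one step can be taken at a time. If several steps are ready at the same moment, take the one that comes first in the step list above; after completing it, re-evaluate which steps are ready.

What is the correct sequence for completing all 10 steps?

A → C → F → B → D → G → H → E → J → I

A and C have no prerequisites; A is listed earlier, so A is first.
H now also ready, so the ready set is {C, H}; C is listed earlier → C.
F, G and H are all available; F is listed earlier → F.
B now also ready, so the ready set is {B, G, H}; B is listed earlier → B.
D now also ready, so the ready set is {D, G, H}; D is listed earlier → D.
Now G and H have their prerequisites met. G is listed earlier, so G next.
That leaves H as the only ready step → H.
E and J are both available; E is listed earlier → E.
That leaves J as the only ready step → J.
I needed C, E, F, G and J, now all done → I.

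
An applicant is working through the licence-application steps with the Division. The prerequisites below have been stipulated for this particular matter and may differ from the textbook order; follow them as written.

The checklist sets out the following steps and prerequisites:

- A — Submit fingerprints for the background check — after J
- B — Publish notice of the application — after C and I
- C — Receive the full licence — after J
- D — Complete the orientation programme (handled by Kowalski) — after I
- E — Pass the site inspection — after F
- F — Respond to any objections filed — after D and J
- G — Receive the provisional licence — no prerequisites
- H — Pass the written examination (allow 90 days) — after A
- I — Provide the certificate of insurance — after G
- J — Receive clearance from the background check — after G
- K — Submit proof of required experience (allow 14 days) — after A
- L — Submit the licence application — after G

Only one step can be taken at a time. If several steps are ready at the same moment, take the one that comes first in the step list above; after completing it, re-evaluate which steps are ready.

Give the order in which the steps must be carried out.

G, I, D, J, A, C, B, F, E, H, K, L

G has no prerequisites → G first.
I, J and L are all available; I is listed earlier → I.
D now also ready, so the ready set is {D, J, L}; D is listed earlier → D.
Ready: J and L. J is listed earlier → J.
Now A, C, F and L have their prerequisites met. A is listed earlier, so A next.
H and K now also ready, so the ready set is {C, F, H, K, L}; C is listed earlier → C.
B now also ready, so the ready set is {B, F, H, K, L}; B is listed earlier → B.
Ready: F, H, K and L. F is listed earlier → F.
Ready: E, H, K and L. E is listed earlier → E.
Now H, K and L have their prerequisites met. H is listed earlier, so H next.
Now K and L have their prerequisites met. K is listed earlier, so K next.
Next only L has its prerequisites met → L.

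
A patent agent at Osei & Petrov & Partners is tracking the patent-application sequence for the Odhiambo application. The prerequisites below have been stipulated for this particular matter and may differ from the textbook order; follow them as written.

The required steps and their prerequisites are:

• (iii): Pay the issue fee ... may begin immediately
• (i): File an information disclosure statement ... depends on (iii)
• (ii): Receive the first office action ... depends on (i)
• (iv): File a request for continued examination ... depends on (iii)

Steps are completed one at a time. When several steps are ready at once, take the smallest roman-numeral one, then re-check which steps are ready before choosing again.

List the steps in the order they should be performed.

(iii) is the only step with nothing outstanding, so it goes first.
(i) and (iv) are both available; (i) has the earlier label → (i).
Ready: (ii) and (iv). (ii) has the earlier label → (ii).
Next only (iv) has its prerequisites met → (iv).

(iii), (i), (ii), (iv)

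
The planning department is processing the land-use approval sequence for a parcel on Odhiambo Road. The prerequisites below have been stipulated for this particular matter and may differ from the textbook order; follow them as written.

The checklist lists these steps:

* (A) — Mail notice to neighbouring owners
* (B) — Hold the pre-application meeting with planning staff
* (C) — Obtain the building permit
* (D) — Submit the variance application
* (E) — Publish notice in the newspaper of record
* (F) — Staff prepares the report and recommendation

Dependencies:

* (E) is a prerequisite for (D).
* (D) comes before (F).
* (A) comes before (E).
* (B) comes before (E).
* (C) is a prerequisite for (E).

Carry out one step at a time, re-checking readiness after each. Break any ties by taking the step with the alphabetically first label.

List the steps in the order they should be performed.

Nothing is required for (A), (B) and (C). (A) has the earlier label → (A) first.
Ready: (B) and (C). (B) has the earlier label → (B).
Next only (C) has its prerequisites met → (C).
(E) needed (A), (B) and (C), now all done → (E).
(D) needed (E), now all done → (D).
(F) needed (D), now all done → (F).

(A), (B), (C), (E), (D), (F)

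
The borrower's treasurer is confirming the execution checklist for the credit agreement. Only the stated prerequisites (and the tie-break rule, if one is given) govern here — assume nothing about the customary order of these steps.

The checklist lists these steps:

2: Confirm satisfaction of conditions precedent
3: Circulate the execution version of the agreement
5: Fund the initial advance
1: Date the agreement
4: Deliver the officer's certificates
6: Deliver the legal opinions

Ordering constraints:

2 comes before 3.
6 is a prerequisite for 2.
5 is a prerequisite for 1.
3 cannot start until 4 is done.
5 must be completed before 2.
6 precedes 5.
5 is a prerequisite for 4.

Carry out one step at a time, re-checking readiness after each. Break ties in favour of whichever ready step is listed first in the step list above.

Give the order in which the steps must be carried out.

6 is the only step with nothing outstanding, so it goes first.
5 needed 6, now all done → 5.
2, 1 and 4 are all available; 2 is listed earlier → 2.
1 and 4 are both available; 1 is listed earlier → 1.
4 needed 5, now all done → 4.
3 needed 2 and 4, now all done → 3.

6, 5, 2, 1, 4, 3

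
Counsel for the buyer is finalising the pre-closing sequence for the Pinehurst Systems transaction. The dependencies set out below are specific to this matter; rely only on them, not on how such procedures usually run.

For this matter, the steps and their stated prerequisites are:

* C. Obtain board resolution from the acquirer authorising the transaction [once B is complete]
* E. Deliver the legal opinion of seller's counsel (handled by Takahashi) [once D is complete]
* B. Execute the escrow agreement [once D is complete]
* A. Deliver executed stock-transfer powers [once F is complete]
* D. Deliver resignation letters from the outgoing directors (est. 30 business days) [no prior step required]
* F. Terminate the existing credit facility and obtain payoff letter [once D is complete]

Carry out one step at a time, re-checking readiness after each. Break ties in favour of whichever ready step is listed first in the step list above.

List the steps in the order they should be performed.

D, E, B, C, F, A

Only D has no prerequisites, so it is first.
Now E, B and F have their prerequisites met. E is listed earlier, so E next.
Ready: B and F. B is listed earlier → B.
C and F are both available; C is listed earlier → C.
F needed D, now all done → F.
That leaves A as the only ready step → A.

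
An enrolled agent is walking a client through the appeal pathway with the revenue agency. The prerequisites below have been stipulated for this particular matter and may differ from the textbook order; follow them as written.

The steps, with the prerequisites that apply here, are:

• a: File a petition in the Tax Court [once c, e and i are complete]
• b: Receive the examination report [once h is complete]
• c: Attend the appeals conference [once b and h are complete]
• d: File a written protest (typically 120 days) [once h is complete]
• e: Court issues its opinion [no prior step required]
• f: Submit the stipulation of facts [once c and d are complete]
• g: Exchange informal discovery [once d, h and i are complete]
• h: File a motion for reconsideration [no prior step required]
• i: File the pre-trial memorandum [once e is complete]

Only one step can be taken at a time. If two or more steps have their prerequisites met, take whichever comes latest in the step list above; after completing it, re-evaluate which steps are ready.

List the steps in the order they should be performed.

h and e have no prerequisites; h is listed later, so h is first.
d and b now also ready, so the ready set is {e, d, b}; e is listed later → e.
i, d and b are all available; i is listed later → i.
Ready: d and b. d is listed later → d.
Ready: g and b. g is listed later → g.
b is the only step now ready → b.
c is the only step now ready → c.
Now f and a have their prerequisites met. f is listed later, so f next.
a is the only step now ready → a.

h, e, i, d, g, b, c, f, a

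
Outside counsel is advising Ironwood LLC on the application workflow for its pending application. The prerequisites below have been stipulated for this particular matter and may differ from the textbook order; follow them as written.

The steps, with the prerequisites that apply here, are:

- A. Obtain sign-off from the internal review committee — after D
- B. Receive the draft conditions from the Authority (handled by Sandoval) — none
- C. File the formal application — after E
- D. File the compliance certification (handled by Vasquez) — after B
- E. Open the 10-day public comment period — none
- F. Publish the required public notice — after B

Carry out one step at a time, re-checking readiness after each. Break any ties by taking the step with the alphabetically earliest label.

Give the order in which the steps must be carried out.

B, D, A, E, C, F

B and E have no prerequisites; B has the earlier label, so B is first.
D and F now also ready, so the ready set is {D, E, F}; D has the earlier label → D.
A, E and F are all available; A has the earlier label → A.
E and F are both available; E has the earlier label → E.
C now also ready, so the ready set is {C, F}; C has the earlier label → C.
F needed B, now all done → F.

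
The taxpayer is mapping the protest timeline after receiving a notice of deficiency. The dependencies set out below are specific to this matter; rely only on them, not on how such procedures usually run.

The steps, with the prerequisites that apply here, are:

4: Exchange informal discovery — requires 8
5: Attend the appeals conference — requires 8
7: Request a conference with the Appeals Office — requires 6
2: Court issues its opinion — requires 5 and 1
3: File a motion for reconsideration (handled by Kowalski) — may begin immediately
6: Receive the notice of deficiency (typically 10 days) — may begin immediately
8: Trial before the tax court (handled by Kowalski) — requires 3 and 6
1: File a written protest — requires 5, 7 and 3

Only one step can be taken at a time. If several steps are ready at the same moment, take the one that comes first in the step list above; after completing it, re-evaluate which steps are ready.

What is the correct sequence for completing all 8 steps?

Nothing is required for 3 and 6. 3 is listed earlier → 3 first.
That leaves 6 as the only ready step → 6.
Ready: 7 and 8. 7 is listed earlier → 7.
8 needed 3 and 6, now all done → 8.
4 and 5 are both available; 4 is listed earlier → 4.
5 needed 8, now all done → 5.
1 needed 5, 7 and 3, now all done → 1.
Next only 2 has its prerequisites met → 2.

3 6 7 8 4 5 1 2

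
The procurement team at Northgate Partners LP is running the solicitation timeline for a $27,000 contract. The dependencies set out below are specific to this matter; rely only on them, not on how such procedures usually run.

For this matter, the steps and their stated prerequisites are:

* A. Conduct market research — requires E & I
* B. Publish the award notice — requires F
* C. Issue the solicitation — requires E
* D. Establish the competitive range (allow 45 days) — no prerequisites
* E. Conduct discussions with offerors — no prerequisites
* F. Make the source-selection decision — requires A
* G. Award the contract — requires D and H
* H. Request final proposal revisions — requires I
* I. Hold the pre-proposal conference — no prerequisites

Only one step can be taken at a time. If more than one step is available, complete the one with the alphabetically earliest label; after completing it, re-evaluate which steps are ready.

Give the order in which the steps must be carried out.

D → E → C → I → A → F → B → H → G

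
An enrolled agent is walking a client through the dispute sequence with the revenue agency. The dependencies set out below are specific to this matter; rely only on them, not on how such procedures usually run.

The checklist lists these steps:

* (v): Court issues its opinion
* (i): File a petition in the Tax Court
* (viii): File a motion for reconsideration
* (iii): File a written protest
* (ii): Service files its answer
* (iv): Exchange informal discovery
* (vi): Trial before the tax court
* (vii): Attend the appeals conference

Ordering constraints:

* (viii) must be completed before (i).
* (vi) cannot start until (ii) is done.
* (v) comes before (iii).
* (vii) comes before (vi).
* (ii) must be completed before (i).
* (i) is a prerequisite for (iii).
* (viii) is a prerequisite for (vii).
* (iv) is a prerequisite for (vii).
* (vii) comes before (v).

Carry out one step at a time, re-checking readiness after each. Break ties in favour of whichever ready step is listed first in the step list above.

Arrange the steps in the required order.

Nothing is required for (viii), (ii) and (iv). (viii) is listed earlier → (viii) first.
Ready: (ii) and (iv). (ii) is listed earlier → (ii).
(i) now also ready, so the ready set is {(i), (iv)}; (i) is listed earlier → (i).
(iv) is the only step now ready → (iv).
Next only (vii) has its prerequisites met → (vii).
Now (v) and (vi) have their prerequisites met. (v) is listed earlier, so (v) next.
(iii) and (vi) are both available; (iii) is listed earlier → (iii).
(vi) is the only step now ready → (vi).

(viii), (ii), (i), (iv), (vii), (v), (iii), (vi)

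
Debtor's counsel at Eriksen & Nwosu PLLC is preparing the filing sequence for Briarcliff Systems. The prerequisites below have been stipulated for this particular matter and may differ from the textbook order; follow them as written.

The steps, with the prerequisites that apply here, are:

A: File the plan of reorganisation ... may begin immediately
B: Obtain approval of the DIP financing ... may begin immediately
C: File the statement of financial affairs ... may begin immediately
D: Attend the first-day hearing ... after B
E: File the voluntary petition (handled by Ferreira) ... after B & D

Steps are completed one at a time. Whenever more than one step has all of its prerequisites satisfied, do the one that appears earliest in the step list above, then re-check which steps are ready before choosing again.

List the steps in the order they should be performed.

A B C D E

Nothing is required for A, B and C. A is listed earlier → A first.
Now B and C have their prerequisites met. B is listed earlier, so B next.
Now C and D have their prerequisites met. C is listed earlier, so C next.
Next only D has its prerequisites met → D.
E needed B and D, now all done → E.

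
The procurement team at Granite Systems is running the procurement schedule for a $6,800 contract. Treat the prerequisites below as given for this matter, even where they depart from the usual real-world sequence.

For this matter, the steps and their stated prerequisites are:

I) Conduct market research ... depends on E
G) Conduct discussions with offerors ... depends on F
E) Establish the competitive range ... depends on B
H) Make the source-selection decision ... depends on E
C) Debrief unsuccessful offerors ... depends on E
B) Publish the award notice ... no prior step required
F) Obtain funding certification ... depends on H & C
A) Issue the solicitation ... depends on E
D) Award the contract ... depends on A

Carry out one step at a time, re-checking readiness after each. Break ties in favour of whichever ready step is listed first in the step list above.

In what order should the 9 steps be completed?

B, E, I, H, C, F, G, A, D

B is the only step with nothing outstanding, so it goes first.
E is the only step now ready → E.
Ready: I, H, C and A. I is listed earlier → I.
Now H, C and A have their prerequisites met. H is listed earlier, so H next.
Ready: C and A. C is listed earlier → C.
Now F and A have their prerequisites met. F is listed earlier, so F next.
G and A are both available; G is listed earlier → G.
A needed E, now all done → A.
That leaves D as the only ready step → D.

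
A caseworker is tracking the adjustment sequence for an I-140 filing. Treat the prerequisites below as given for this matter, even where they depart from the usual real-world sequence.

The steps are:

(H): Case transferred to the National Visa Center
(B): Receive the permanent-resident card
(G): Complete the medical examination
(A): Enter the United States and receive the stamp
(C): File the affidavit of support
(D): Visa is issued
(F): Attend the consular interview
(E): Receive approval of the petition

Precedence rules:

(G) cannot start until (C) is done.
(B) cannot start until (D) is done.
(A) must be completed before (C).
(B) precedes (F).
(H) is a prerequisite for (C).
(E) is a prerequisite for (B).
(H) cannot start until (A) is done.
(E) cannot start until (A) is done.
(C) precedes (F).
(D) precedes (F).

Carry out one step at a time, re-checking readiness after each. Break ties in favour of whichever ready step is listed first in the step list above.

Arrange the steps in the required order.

Nothing is required for (A) and (D). (A) is listed earlier → (A) first.
(H), (D) and (E) are all available; (H) is listed earlier → (H).
(C), (D) and (E) are all available; (C) is listed earlier → (C).
(G) now also ready, so the ready set is {(G), (D), (E)}; (G) is listed earlier → (G).
Ready: (D) and (E). (D) is listed earlier → (D).
(E) needed (A), now all done → (E).
(B) is the only step now ready → (B).
(F) is the only step now ready → (F).

(A), (H), (C), (G), (D), (E), (B), (F)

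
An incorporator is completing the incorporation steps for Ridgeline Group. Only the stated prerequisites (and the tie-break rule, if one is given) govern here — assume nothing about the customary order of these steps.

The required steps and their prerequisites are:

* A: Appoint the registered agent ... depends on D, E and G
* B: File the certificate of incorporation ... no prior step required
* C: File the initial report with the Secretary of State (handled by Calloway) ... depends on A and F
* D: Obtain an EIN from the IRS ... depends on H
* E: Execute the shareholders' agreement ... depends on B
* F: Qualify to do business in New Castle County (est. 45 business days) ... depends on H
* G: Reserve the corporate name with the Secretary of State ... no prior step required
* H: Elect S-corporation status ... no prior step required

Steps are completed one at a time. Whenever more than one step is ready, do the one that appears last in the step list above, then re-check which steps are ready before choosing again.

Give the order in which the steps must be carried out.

H → G → F → D → B → E → A → C

Nothing is required for H, G and B. H is listed later → H first.
G, F, D and B are all available; G is listed later → G.
Ready: F, D and B. F is listed later → F.
Ready: D and B. D is listed later → D.
B is the only step now ready → B.
E needed B, now all done → E.
A needed G, E and D, now all done → A.
C is the only step now ready → C.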